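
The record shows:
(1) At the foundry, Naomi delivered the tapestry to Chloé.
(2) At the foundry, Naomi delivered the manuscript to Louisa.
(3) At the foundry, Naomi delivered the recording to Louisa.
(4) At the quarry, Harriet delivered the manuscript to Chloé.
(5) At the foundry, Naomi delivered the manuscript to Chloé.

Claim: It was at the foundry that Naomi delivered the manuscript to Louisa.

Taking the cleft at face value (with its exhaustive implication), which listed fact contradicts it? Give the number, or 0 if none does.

Focus of the cleft: "at the foundry" (the setting). Presupposed background: agent = Naomi, thing = the manuscript, recipient = Louisa.
Exhaustivity: at the foundry is the only setting satisfying that background.
No listed fact matches the background with a different setting. Exhaustivity holds.

0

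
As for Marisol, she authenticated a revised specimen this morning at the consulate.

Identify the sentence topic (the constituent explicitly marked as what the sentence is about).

The construction explicitly marks "Marisol" as what the sentence is about — the topic.
The remainder of the clause is the comment (what is said about the topic).

Marisol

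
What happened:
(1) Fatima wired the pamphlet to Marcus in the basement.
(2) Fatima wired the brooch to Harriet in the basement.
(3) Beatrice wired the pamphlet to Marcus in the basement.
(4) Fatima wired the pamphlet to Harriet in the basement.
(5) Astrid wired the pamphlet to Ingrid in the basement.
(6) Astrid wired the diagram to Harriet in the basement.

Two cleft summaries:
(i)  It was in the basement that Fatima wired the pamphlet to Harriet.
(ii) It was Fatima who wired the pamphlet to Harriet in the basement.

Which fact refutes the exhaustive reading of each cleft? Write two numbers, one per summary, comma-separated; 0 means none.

(i): focus "in the basement". No fact shares agent = Fatima, thing = the pamphlet, recipient = Harriet with a different setting. 0.
(ii): focus "Fatima". No fact shares thing = the pamphlet, recipient = Harriet, setting = in the basement with a different agent. 0.

0, 0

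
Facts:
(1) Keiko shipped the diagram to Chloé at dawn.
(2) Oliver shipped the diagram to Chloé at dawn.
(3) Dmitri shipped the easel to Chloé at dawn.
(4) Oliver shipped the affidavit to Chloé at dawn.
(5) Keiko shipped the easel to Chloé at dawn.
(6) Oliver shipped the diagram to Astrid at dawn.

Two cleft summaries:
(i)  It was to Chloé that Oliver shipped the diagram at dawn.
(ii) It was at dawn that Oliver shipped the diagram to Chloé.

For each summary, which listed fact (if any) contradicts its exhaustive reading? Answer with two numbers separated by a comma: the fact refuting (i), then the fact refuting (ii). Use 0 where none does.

6, 0

(i): focus "Chloé". Looking for agent = Oliver, thing = the diagram, setting = at dawn with some other recipient — fact (6) has Astrid there. Refuted.
(ii): focus "at dawn". No fact shares agent = Oliver, thing = the diagram, recipient = Chloé with a different setting. 0.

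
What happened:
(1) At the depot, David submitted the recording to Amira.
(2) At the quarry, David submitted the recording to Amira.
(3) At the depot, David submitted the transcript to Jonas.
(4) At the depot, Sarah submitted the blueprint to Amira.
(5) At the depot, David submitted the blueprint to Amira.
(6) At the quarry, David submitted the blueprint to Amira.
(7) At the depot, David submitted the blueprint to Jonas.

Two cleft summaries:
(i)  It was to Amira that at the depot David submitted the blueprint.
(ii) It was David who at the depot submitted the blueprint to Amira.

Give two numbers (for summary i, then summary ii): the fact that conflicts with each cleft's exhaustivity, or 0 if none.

7, 4

Summary (i) focuses "Amira" (the recipient); background David as agent and the blueprint as thing and at the depot as setting. Fact (7) matches that background with recipient = Jonas — refutes (i).
Summary (ii) focuses "David" (the agent); background the blueprint as thing and Amira as recipient and at the depot as setting. Fact (4) matches that background with agent = Sarah — refutes (ii).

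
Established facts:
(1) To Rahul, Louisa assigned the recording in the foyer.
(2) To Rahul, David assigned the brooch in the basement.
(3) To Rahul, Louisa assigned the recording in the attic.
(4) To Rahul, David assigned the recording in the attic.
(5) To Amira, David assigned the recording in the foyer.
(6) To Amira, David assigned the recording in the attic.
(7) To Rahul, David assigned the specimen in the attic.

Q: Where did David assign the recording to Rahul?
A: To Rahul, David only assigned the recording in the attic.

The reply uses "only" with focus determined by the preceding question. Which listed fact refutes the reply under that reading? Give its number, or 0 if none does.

0

Answering "Where did ...?" puts focus on the setting — here, "in the attic".
So "only" ranges over settings; the rest (same agent, thing, recipient (David / the recording / Rahul)) is presupposed.
No fact keeps same agent, thing, recipient (David / the recording / Rahul) while changing the setting; every other fact differs on something backgrounded. The reply stands.
(Fact (7) would refute a reading with focus on the thing — but that is not what the question asks.)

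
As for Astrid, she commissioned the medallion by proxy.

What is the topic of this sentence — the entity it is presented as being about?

The construction explicitly marks "Astrid" as what the sentence is about — the topic.
The remainder of the clause is the comment (what is said about the topic).

Astrid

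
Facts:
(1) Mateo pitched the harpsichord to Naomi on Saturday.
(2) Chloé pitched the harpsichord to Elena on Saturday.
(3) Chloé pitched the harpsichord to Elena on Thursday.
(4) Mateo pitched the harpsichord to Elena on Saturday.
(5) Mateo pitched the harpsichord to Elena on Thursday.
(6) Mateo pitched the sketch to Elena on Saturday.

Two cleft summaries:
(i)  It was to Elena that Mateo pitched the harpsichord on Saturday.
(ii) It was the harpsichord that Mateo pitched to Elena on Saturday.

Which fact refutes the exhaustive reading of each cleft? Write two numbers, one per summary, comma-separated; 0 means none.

Summary (i) focuses "Elena" (the recipient); background agent = Mateo, thing = the harpsichord, setting = on Saturday. Fact (1) matches that background with recipient = Naomi — refutes (i).
Summary (ii) focuses "the harpsichord" (the thing); background agent = Mateo, recipient = Elena, setting = on Saturday. Fact (6) matches that background with thing = the sketch — refutes (ii).

1, 6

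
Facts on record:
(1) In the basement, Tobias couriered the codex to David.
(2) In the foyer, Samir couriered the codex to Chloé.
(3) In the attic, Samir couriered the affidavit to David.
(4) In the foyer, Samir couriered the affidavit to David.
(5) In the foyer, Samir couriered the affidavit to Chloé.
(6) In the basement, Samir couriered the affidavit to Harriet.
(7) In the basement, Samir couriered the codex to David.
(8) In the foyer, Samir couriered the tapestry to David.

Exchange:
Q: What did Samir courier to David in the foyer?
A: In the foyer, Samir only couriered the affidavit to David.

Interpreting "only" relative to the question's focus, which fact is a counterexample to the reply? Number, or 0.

8

The question "What did ...?" targets the thing, so in the reply the focus falls on "the affidavit".
"Only" then excludes alternative things while the background — same agent, recipient, setting (Samir / David / in the foyer) — is held fixed.
Fact (8) shares the background with a different thing (the tapestry) — counterexample.
(Fact (5) would refute a reading with focus on the recipient — but that is not what the question asks.)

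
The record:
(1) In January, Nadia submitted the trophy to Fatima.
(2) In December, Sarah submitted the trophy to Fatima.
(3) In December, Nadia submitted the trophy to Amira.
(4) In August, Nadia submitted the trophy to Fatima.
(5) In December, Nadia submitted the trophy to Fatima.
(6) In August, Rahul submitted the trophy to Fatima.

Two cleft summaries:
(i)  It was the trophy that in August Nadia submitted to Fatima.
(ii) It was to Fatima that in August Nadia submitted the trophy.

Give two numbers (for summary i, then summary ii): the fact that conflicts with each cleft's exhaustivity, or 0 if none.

(i): focus "the trophy". No fact shares same agent, recipient, setting (Nadia / Fatima / in August) with a different thing. 0.
(ii): focus "Fatima". No fact shares same agent, thing, setting (Nadia / the trophy / in August) with a different recipient. 0.

0, 0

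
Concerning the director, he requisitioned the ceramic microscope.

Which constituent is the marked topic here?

The construction explicitly marks "the director" as what the sentence is about — the topic.
The remainder of the clause is the comment (what is said about the topic).

the director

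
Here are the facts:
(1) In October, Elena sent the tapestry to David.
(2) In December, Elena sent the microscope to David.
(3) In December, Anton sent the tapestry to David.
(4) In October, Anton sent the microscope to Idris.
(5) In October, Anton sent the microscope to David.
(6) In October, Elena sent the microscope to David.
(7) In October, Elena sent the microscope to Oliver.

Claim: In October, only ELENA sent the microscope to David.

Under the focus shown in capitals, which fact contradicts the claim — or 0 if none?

5

Focus (in capitals) is "Elena" — the agent. "Only" excludes alternative agents while holding fixed same thing, recipient, setting (the microscope / David / in October).
Fact (5) matches on same thing, recipient, setting (the microscope / David / in October), but has agent = Anton instead. That refutes the claim.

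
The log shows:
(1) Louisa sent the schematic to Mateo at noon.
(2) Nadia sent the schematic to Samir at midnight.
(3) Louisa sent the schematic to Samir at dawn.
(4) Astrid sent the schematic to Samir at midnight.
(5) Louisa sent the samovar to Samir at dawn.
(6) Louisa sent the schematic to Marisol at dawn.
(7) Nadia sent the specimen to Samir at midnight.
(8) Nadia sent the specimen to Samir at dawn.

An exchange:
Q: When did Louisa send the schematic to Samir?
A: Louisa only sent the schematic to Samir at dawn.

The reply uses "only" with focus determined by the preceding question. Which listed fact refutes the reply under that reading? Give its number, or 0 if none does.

Answering "When did ...?" puts focus on the setting — here, "at dawn".
So "only" ranges over settings; the rest (Louisa as agent and the schematic as thing and Samir as recipient) is presupposed.
No listed fact shares that background with another setting. Nothing contradicts the reply.
(Fact (5) would refute a reading with focus on the thing — but that is not what the question asks.)

0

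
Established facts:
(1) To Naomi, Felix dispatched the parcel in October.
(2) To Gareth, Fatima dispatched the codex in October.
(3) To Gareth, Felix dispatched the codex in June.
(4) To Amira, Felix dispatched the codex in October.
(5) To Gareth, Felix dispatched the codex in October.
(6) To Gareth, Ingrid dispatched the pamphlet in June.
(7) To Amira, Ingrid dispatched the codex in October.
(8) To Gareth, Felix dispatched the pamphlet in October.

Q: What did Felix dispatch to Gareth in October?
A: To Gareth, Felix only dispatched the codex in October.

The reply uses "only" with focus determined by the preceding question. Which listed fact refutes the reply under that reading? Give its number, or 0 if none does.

8

Answering "What did ...?" puts focus on the thing — here, "the codex".
"Only" then excludes alternative things while the background — agent = Felix, recipient = Gareth, setting = in October — is held fixed.
Fact (8) keeps agent = Felix, recipient = Gareth, setting = in October but has thing = the pamphlet; that refutes the reply.
(Fact (4) would refute a reading with focus on the recipient — but that is not what the question asks.)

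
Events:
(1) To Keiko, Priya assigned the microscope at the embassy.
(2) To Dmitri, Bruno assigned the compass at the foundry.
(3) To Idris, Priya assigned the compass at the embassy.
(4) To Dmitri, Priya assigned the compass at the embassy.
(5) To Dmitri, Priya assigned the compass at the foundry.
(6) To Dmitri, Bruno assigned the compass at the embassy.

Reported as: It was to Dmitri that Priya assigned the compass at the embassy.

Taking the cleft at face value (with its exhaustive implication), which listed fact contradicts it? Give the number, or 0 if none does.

3

Focus of the cleft: "Dmitri" (the recipient). Presupposed background: agent = Priya, thing = the compass, setting = at the embassy.
Exhaustivity: Dmitri is the only recipient satisfying that background.
But fact (3) also has agent = Priya, thing = the compass, setting = at the embassy, with recipient = Idris — so the exhaustive reading fails.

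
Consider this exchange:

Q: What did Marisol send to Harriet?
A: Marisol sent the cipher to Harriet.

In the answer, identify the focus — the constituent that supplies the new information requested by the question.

The wh-word "what" asks about the direct object.
In the answer, "Marisol" and "to Harriet" are given — repeated from the question.
The constituent filling the direct object gap is "the cipher"; that is the focus and would carry nuclear stress.

the cipher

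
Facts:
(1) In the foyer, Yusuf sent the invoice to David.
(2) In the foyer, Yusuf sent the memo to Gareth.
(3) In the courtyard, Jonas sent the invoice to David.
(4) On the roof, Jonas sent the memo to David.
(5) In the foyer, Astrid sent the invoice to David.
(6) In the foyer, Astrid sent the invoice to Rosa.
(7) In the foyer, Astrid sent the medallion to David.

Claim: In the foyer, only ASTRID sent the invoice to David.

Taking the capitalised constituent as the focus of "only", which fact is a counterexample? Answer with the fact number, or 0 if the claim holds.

1

Focus (in capitals) is "Astrid" — the agent. "Only" excludes alternative agents while holding fixed thing = the invoice, recipient = David, setting = in the foyer.
Fact (1) shares the background but differs in agent (Yusuf) — a counterexample.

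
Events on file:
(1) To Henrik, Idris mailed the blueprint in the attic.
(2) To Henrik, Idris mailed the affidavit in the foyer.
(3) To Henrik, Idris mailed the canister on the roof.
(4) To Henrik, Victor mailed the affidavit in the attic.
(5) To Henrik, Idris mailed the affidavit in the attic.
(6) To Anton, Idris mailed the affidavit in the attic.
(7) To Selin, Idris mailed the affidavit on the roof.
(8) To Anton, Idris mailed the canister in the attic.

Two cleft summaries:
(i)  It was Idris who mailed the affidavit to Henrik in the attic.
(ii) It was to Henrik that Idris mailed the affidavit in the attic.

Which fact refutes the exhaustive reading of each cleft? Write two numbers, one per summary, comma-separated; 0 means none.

(i): focus "Idris". Looking for thing = the affidavit, recipient = Henrik, setting = in the attic with some other agent — fact (4) has Victor there. Refuted.
(ii): focus "Henrik". Looking for agent = Idris, thing = the affidavit, setting = in the attic with some other recipient — fact (6) has Anton there. Refuted.

4, 6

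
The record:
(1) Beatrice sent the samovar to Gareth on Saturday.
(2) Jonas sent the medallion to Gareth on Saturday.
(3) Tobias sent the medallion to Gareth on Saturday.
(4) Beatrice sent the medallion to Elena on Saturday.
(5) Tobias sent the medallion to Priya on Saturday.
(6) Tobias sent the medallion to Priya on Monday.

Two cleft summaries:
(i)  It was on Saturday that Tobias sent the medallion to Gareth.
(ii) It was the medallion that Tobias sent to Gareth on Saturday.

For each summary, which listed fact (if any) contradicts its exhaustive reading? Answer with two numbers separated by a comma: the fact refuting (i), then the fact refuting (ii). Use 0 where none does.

Summary (i) focuses "on Saturday" (the setting); background same agent, thing, recipient (Tobias / the medallion / Gareth). No fact matches that background with a different setting, so 0.
Summary (ii) focuses "the medallion" (the thing); background same agent, recipient, setting (Tobias / Gareth / on Saturday). No fact matches that background with a different thing, so 0.

0, 0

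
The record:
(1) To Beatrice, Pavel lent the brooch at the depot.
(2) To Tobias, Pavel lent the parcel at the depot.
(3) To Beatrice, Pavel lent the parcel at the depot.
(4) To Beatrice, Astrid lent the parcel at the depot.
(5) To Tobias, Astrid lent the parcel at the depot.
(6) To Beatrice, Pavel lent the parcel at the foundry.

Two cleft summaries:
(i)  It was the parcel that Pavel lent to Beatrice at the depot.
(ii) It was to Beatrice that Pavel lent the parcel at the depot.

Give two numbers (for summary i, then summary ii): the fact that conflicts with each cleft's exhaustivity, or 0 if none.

(i): focus "the parcel". Looking for agent = Pavel, recipient = Beatrice, setting = at the depot with some other thing — fact (1) has the brooch there. Refuted.
(ii): focus "Beatrice". Looking for agent = Pavel, thing = the parcel, setting = at the depot with some other recipient — fact (2) has Tobias there. Refuted.

1, 2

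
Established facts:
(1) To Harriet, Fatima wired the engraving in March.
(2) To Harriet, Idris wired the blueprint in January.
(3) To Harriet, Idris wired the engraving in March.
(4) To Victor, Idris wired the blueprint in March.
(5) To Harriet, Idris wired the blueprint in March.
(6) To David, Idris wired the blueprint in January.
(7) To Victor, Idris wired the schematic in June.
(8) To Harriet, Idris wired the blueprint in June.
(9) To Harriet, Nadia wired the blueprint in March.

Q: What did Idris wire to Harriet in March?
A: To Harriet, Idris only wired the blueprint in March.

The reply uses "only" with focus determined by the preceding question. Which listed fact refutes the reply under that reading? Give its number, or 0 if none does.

3

Answering "What did ...?" puts focus on the thing — here, "the blueprint".
"Only" then excludes alternative things while the background — same agent, recipient, setting (Idris / Harriet / in March) — is held fixed.
Fact (3) keeps same agent, recipient, setting (Idris / Harriet / in March) but has thing = the engraving; that refutes the reply.
(Fact (2) would refute a reading with focus on the setting — but that is not what the question asks.)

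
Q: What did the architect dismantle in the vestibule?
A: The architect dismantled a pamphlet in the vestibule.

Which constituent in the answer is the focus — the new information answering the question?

a pamphlet

The wh-word "what" asks about the direct object.
In the answer, "the architect" and "in the vestibule" are given — repeated from the question.
The constituent filling the direct object gap is "a pamphlet"; that is the focus and would carry nuclear stress.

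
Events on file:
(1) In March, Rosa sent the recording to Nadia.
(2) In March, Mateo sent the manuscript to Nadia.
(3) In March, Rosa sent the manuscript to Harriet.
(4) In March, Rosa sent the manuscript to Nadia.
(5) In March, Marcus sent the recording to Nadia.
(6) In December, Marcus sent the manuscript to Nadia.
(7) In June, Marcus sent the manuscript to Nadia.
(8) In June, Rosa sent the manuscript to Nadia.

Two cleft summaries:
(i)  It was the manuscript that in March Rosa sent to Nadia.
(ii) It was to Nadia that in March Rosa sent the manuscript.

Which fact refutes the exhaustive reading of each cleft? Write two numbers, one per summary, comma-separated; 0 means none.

Summary (i) focuses "the manuscript" (the thing); background agent = Rosa, recipient = Nadia, setting = in March. Fact (1) matches that background with thing = the recording — refutes (i).
Summary (ii) focuses "Nadia" (the recipient); background agent = Rosa, thing = the manuscript, setting = in March. Fact (3) matches that background with recipient = Harriet — refutes (ii).

1, 3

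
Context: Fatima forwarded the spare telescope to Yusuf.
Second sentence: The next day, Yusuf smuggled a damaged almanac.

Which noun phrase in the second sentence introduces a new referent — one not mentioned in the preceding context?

a damaged almanac

"Yusuf" in the second sentence is given — already mentioned in the context.
"a damaged almanac" has no antecedent in the context; it is discourse-new (the indefinite article also signals a new referent).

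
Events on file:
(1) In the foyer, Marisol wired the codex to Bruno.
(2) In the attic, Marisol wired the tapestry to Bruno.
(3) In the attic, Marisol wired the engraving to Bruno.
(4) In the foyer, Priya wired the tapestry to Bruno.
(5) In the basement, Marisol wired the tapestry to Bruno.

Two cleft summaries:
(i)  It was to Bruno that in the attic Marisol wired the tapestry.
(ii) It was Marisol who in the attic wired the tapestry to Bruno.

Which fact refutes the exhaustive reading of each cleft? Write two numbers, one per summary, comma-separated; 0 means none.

0, 0

(i): focus "Bruno". No fact shares agent = Marisol, thing = the tapestry, setting = in the attic with a different recipient. 0.
(ii): focus "Marisol". No fact shares thing = the tapestry, recipient = Bruno, setting = in the attic with a different agent. 0.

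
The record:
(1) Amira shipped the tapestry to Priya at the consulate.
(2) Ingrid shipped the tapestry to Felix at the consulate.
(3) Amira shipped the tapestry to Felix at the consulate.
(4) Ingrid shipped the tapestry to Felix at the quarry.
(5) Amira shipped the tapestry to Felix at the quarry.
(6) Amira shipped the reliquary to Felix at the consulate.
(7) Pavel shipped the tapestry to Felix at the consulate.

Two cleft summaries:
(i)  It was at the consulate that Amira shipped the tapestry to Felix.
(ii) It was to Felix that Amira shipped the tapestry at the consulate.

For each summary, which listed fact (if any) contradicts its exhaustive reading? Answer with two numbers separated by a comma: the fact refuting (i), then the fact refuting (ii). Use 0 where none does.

Summary (i) focuses "at the consulate" (the setting); background Amira as agent and the tapestry as thing and Felix as recipient. Fact (5) matches that background with setting = at the quarry — refutes (i).
Summary (ii) focuses "Felix" (the recipient); background Amira as agent and the tapestry as thing and at the consulate as setting. Fact (1) matches that background with recipient = Priya — refutes (ii).

5, 1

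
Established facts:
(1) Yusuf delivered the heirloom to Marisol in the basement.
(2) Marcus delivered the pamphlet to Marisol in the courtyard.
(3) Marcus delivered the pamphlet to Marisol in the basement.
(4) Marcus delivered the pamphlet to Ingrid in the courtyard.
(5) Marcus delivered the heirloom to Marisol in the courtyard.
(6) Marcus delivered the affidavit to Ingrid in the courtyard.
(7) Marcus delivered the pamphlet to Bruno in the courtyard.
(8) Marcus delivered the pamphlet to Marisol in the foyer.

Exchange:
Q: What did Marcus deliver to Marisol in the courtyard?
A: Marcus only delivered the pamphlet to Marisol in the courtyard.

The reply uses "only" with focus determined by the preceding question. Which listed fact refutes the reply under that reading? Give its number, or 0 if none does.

Answering "What did ...?" puts focus on the thing — here, "the pamphlet".
So "only" ranges over things; the rest (Marcus as agent and Marisol as recipient and in the courtyard as setting) is presupposed.
Fact (5) keeps Marcus as agent and Marisol as recipient and in the courtyard as setting but has thing = the heirloom; that refutes the reply.
(Fact (3) would refute a reading with focus on the setting — but that is not what the question asks.)

5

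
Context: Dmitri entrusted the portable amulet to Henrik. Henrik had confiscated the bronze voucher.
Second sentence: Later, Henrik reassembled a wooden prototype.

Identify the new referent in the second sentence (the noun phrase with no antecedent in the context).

"Henrik" in the second sentence is given — already mentioned in the context.
"a wooden prototype" has no antecedent in the context; it is discourse-new (the indefinite article also signals a new referent).

a wooden prototype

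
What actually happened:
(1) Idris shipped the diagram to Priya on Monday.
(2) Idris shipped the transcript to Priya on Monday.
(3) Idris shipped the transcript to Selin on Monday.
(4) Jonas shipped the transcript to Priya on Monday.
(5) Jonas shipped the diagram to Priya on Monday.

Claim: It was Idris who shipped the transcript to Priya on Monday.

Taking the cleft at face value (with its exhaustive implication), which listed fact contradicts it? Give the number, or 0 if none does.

The cleft puts "Idris" in focus and presupposes the open proposition with same thing, recipient, setting (the transcript / Priya / on Monday).
Exhaustivity: Idris is the only agent satisfying that background.
But fact (4) also has same thing, recipient, setting (the transcript / Priya / on Monday), with agent = Jonas — so the exhaustive reading fails.

4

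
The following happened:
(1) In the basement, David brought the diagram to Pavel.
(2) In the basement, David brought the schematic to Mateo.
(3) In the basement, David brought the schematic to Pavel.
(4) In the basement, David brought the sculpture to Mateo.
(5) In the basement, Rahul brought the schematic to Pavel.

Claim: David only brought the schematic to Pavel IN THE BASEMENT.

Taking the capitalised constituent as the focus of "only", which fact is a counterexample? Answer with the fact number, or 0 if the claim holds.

Focus (in capitals) is "in the basement" — the setting. "Only" excludes alternative settings while holding fixed agent = David, thing = the schematic, recipient = Pavel.
No fact matches agent = David, thing = the schematic, recipient = Pavel with a different setting — every other fact differs on at least one backgrounded slot. So no fact refutes it.

0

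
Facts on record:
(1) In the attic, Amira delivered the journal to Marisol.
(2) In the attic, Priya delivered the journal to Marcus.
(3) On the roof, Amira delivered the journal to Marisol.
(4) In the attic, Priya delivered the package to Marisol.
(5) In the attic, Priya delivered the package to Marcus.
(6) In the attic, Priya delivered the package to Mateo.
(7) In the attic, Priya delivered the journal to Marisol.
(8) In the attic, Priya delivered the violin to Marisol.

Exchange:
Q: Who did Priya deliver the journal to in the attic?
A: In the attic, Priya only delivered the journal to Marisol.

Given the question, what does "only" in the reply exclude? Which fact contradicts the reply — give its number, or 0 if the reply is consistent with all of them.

The question "Who did ... to ...?" targets the recipient, so in the reply the focus falls on "Marisol".
So "only" ranges over recipients; the rest (same agent, thing, setting (Priya / the journal / in the attic)) is presupposed.
Fact (2) shares the background with a different recipient (Marcus) — counterexample.
(Fact (4) would refute a reading with focus on the thing — but that is not what the question asks.)

2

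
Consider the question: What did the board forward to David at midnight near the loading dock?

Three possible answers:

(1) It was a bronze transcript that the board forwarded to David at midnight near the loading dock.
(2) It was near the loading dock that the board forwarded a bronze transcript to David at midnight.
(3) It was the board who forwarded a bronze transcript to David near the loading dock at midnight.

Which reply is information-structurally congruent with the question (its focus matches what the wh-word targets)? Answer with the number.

The question word "what" targets the direct object.
Option (1) clefts "a bronze transcript" — that matches what the question asks about.
Option (2) clefts "near the loading dock" — the location, not what was asked.
Option (3) clefts "the board" — the subject (agent), not what was asked.
So the congruent reply is (1).

1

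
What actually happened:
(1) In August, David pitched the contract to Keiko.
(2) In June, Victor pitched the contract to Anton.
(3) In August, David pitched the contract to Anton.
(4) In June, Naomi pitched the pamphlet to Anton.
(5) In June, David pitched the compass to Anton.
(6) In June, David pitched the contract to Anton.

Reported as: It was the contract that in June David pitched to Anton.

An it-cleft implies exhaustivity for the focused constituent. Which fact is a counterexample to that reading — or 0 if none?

The cleft puts "the contract" in focus and presupposes the open proposition with agent = David, recipient = Anton, setting = in June.
The exhaustive reading says no other thing fits that background.
But fact (5) also has agent = David, recipient = Anton, setting = in June, with thing = the compass — so the exhaustive reading fails.

5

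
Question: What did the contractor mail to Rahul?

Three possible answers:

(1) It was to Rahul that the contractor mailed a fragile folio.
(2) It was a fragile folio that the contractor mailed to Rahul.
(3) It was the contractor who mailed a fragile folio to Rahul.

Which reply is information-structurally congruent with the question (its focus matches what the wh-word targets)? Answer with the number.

2

The question word "what" targets the direct object.
Option (1) clefts "to Rahul" — the recipient, not what was asked.
Option (2) clefts "a fragile folio" — that matches what the question asks about.
Option (3) clefts "the contractor" — the subject (agent), not what was asked.
So the congruent reply is (2).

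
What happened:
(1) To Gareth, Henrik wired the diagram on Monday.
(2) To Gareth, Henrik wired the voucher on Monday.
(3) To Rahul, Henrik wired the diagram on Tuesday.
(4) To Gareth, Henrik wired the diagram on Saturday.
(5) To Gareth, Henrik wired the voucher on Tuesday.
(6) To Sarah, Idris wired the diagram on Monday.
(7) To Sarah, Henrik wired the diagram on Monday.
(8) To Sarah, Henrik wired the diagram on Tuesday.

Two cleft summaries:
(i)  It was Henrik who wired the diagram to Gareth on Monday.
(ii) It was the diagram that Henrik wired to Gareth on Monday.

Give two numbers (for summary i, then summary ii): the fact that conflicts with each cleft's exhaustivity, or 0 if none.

0, 2

(i): focus "Henrik". No fact shares thing = the diagram, recipient = Gareth, setting = on Monday with a different agent. 0.
(ii): focus "the diagram". Looking for agent = Henrik, recipient = Gareth, setting = on Monday with some other thing — fact (2) has the voucher there. Refuted.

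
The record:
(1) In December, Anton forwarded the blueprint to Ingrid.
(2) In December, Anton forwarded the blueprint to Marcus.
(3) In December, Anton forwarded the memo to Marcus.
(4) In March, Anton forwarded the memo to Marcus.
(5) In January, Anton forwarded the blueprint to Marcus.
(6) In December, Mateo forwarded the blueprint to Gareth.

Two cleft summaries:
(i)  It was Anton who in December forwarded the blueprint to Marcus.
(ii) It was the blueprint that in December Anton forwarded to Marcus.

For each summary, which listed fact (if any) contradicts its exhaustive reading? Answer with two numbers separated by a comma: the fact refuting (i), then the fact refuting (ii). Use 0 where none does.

0, 3

Summary (i) focuses "Anton" (the agent); background the blueprint as thing and Marcus as recipient and in December as setting. No fact matches that background with a different agent, so 0.
Summary (ii) focuses "the blueprint" (the thing); background Anton as agent and Marcus as recipient and in December as setting. Fact (3) matches that background with thing = the memo — refutes (ii).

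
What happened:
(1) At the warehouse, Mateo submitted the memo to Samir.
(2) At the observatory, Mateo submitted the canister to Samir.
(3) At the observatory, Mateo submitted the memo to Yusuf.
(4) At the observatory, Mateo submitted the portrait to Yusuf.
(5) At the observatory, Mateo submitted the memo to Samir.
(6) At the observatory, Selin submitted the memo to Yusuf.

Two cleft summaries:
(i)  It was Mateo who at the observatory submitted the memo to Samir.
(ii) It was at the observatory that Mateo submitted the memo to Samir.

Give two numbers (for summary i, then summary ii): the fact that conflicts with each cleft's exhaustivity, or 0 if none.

0, 1

(i): focus "Mateo". No fact shares thing = the memo, recipient = Samir, setting = at the observatory with a different agent. 0.
(ii): focus "at the observatory". Looking for agent = Mateo, thing = the memo, recipient = Samir with some other setting — fact (1) has at the warehouse there. Refuted.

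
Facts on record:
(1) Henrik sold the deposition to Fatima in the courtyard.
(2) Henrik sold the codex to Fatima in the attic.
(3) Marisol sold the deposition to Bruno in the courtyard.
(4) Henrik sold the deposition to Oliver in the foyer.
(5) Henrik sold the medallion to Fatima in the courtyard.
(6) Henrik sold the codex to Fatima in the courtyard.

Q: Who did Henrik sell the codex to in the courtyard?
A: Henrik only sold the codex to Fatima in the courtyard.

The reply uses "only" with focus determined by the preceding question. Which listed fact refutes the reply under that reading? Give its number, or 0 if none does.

0

The question "Who did ... to ...?" targets the recipient, so in the reply the focus falls on "Fatima".
So "only" ranges over recipients; the rest (Henrik as agent and the codex as thing and in the courtyard as setting) is presupposed.
No listed fact shares that background with another recipient. Nothing contradicts the reply.
(Fact (1) would refute a reading with focus on the thing — but that is not what the question asks.)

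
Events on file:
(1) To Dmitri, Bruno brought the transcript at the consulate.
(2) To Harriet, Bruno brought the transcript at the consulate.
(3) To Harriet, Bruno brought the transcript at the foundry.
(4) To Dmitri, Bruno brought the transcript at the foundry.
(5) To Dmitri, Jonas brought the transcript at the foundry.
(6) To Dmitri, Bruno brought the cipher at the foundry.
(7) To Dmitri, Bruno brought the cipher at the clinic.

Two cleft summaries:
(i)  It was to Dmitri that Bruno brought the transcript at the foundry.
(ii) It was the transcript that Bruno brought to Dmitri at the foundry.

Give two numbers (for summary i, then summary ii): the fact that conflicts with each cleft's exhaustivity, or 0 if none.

(i): focus "Dmitri". Looking for same agent, thing, setting (Bruno / the transcript / at the foundry) with some other recipient — fact (3) has Harriet there. Refuted.
(ii): focus "the transcript". Looking for same agent, recipient, setting (Bruno / Dmitri / at the foundry) with some other thing — fact (6) has the cipher there. Refuted.

3, 6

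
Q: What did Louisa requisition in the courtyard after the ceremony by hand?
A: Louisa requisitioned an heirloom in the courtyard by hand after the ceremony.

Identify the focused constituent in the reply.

The wh-word "what" asks about the direct object.
In the answer, "Louisa", "after the ceremony", "by hand" and "in the courtyard" are given — repeated from the question.
The constituent filling the direct object gap is "an heirloom"; that is the focus and would carry nuclear stress.

an heirloom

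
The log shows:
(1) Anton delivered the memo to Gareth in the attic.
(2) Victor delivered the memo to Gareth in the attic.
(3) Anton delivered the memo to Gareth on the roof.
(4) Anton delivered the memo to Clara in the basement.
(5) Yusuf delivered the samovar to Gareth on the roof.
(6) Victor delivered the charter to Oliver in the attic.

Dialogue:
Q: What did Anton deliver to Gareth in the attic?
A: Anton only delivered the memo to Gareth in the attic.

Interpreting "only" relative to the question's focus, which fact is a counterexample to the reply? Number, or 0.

The question "What did ...?" targets the thing, so in the reply the focus falls on "the memo".
"Only" then excludes alternative things while the background — agent = Anton, recipient = Gareth, setting = in the attic — is held fixed.
No listed fact shares that background with another thing. Nothing contradicts the reply.
(Fact (3) would refute a reading with focus on the setting — but that is not what the question asks.)

0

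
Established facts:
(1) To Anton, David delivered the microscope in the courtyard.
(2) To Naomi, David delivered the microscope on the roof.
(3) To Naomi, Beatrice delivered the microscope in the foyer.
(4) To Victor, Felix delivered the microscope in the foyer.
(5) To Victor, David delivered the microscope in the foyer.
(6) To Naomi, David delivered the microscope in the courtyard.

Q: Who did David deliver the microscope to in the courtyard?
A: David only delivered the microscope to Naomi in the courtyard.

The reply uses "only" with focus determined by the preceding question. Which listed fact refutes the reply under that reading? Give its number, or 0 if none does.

The question "Who did ... to ...?" targets the recipient, so in the reply the focus falls on "Naomi".
So "only" ranges over recipients; the rest (same agent, thing, setting (David / the microscope / in the courtyard)) is presupposed.
Fact (1) keeps same agent, thing, setting (David / the microscope / in the courtyard) but has recipient = Anton; that refutes the reply.
(Fact (2) would refute a reading with focus on the setting — but that is not what the question asks.)

1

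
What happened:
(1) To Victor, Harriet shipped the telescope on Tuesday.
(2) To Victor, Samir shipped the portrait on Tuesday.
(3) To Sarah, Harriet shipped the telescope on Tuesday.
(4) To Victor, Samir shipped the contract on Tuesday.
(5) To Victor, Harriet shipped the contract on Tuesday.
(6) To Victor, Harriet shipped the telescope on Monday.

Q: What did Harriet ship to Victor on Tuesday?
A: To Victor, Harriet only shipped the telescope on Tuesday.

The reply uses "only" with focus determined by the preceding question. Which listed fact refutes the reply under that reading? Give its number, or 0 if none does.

5

The question "What did ...?" targets the thing, so in the reply the focus falls on "the telescope".
"Only" then excludes alternative things while the background — same agent, recipient, setting (Harriet / Victor / on Tuesday) — is held fixed.
Fact (5) shares the background with a different thing (the contract) — counterexample.
(Fact (6) would refute a reading with focus on the setting — but that is not what the question asks.)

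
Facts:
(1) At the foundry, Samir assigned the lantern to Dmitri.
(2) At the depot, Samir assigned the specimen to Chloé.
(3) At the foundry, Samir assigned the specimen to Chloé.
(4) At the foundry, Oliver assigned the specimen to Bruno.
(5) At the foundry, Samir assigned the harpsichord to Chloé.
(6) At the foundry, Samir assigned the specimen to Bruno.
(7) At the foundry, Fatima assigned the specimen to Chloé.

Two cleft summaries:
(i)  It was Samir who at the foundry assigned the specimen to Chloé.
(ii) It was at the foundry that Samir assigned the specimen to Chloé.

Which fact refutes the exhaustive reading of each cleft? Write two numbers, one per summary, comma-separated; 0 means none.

7, 2

Summary (i) focuses "Samir" (the agent); background thing = the specimen, recipient = Chloé, setting = at the foundry. Fact (7) matches that background with agent = Fatima — refutes (i).
Summary (ii) focuses "at the foundry" (the setting); background agent = Samir, thing = the specimen, recipient = Chloé. Fact (2) matches that background with setting = at the depot — refutes (ii).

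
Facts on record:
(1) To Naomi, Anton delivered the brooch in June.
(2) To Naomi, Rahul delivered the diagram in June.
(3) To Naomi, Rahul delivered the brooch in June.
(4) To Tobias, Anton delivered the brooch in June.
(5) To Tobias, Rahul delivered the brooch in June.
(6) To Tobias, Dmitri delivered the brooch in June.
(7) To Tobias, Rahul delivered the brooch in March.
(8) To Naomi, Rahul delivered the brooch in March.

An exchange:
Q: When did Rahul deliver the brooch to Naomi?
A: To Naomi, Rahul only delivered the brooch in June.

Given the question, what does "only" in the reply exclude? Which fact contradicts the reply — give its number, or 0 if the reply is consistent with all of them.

8

Answering "When did ...?" puts focus on the setting — here, "in June".
"Only" then excludes alternative settings while the background — same agent, thing, recipient (Rahul / the brooch / Naomi) — is held fixed.
Fact (8) keeps same agent, thing, recipient (Rahul / the brooch / Naomi) but has setting = in March; that refutes the reply.
(Fact (2) would refute a reading with focus on the thing — but that is not what the question asks.)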